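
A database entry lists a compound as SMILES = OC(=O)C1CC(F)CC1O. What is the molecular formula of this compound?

Walk through each heavy atom and fill implicit hydrogens from standard valence (C 4, N 3, O 2, S 2, halogen 1):
  atom 1: O, bond orders sum to 1 (valence 2) → 1 H
  atom 2: C, bond orders sum to 4 (valence 4) → 0 H
  atom 3: O, bond orders sum to 2 (valence 2) → 0 H
  atom 4: C, bond orders sum to 3 (valence 4) → 1 H
  atom 5: C, bond orders sum to 2 (valence 4) → 2 H
  atom 6: C, bond orders sum to 3 (valence 4) → 1 H
  atom 7: F (halogen, monovalent) → 0 H
  atom 8: C, bond orders sum to 2 (valence 4) → 2 H
  atom 9: C, bond orders sum to 3 (valence 4) → 1 H
  atom 10: O, bond orders sum to 1 (valence 2) → 1 H
Totals → C:6, H:9, F:1, O:3.
In Hill order: C6H9FO3.

C6H9FO3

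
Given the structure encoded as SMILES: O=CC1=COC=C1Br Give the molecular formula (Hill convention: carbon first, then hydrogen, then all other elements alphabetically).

C5H3BrO2

Walk through each heavy atom and fill implicit hydrogens from standard valence (C 4, N 3, O 2, S 2, halogen 1):
  atom 1: O, bond orders sum to 2 (valence 2) → 0 H
  atom 2: C, bond orders sum to 3 (valence 4) → 1 H
  atom 3: C, bond orders sum to 4 (valence 4) → 0 H
  atom 4: C, bond orders sum to 3 (valence 4) → 1 H
  atom 5: O, bond orders sum to 2 (valence 2) → 0 H
  atom 6: C, bond orders sum to 3 (valence 4) → 1 H
  atom 7: C, bond orders sum to 4 (valence 4) → 0 H
  atom 8: Br (halogen, monovalent) → 0 H
Totals → C:5, H:3, Br:1, O:2.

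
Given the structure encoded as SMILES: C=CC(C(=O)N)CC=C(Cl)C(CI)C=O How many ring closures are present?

In SMILES, each pair of matching ring-closure digits denotes one ring-closing bond; the number of such bonds equals the number of independent rings.
Ring-closure bonds here: 0.

0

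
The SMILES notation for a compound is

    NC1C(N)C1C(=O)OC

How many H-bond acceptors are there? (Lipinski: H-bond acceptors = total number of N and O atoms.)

4

N atoms: 2; O atoms: 2.
Lipinski HBA = 2 + 2 = 4.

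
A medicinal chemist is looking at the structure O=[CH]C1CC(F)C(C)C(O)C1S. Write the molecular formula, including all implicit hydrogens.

C8H13FO2S

Walk through each heavy atom and fill implicit hydrogens from standard valence (C 4, N 3, O 2, S 2, halogen 1):
  atom 1: O, bond orders sum to 2 (valence 2) → 0 H
  atom 2: C with explicit H count 1
  atom 3: C, bond orders sum to 3 (valence 4) → 1 H
  atom 4: C, bond orders sum to 2 (valence 4) → 2 H
  atom 5: C, bond orders sum to 3 (valence 4) → 1 H
  atom 6: F (halogen, monovalent) → 0 H
  atom 7: C, bond orders sum to 3 (valence 4) → 1 H
  atom 8: C, bond orders sum to 1 (valence 4) → 3 H
  atom 9: C, bond orders sum to 3 (valence 4) → 1 H
  atom 10: O, bond orders sum to 1 (valence 2) → 1 H
  atom 11: C, bond orders sum to 3 (valence 4) → 1 H
  atom 12: S, bond orders sum to 1 (valence 2) → 1 H
Totals → C:8, H:13, F:1, O:2, S:1.
In Hill order: C8H13FO2S.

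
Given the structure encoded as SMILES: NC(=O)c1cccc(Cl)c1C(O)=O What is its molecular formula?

C8H6ClNO3

Walk through each heavy atom and fill implicit hydrogens from standard valence (C 4, N 3, O 2, S 2, halogen 1); for lowercase aromatic atoms, an aromatic c carries 1 H when it has two neighbours and 0 H with three, and aromatic n carries 0 H:
  atom 1: N, bond orders sum to 1 (valence 3) → 2 H
  atom 2: C, bond orders sum to 4 (valence 4) → 0 H
  atom 3: O, bond orders sum to 2 (valence 2) → 0 H
  atom 4: aromatic c, 3 neighbours → 0 H
  atom 5: aromatic c, 2 neighbours → 1 H
  atom 6: aromatic c, 2 neighbours → 1 H
  atom 7: aromatic c, 2 neighbours → 1 H
  atom 8: aromatic c, 3 neighbours → 0 H
  atom 9: Cl (halogen, monovalent) → 0 H
  atom 10: aromatic c, 3 neighbours → 0 H
  atom 11: C, bond orders sum to 4 (valence 4) → 0 H
  atom 12: O, bond orders sum to 1 (valence 2) → 1 H
  atom 13: O, bond orders sum to 2 (valence 2) → 0 H
Totals → C:8, H:6, Cl:1, N:1, O:3.
In Hill order: C8H6ClNO3.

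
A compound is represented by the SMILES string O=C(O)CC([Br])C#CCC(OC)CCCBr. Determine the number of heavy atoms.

Every atom symbol written in the SMILES (organic subset) is one heavy atom; implicit H are not written.
Heavy atoms by element → Br:2, C:11, O:3.
Total: 16.

16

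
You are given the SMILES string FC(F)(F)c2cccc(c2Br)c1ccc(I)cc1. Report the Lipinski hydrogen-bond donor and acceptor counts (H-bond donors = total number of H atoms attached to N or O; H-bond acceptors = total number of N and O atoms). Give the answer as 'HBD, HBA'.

Donors: find every N or O and count the H atoms it carries.
  (no N or O atoms present)
Lipinski HBD = 0.
Acceptors: N atoms = 0, O atoms = 0 → HBA = 0.

0, 0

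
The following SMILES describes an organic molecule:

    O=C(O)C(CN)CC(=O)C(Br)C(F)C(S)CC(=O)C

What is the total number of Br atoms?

Scan the SMILES for Br atoms (remember two-letter symbols like Cl and Br are single atoms).
Bromine count: 1.

1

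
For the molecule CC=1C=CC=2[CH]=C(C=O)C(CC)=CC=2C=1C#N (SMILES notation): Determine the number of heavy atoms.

Every atom symbol written in the SMILES (organic subset) is one heavy atom; implicit H are not written.
Heavy atoms by element → C:15, N:1, O:1.
Total: 17.

17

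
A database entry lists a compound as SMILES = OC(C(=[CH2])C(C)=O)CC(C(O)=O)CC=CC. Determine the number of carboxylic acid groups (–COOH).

The carboxylic acid motif appears at heavy-atom position 10 in the SMILES.
Other groups present: 2 alkene, 1 hydroxyl, 1 ketone.
Carboxylic acid count: 1.

1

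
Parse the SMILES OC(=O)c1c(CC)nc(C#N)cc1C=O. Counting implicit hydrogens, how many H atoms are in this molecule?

Walk through each heavy atom and fill implicit hydrogens from standard valence (C 4, N 3, O 2, S 2, halogen 1); for lowercase aromatic atoms, an aromatic c carries 1 H when it has two neighbours and 0 H with three, and aromatic n carries 0 H:
  atom 1: O, bond orders sum to 1 (valence 2) → 1 H
  atom 2: C, bond orders sum to 4 (valence 4) → 0 H
  atom 3: O, bond orders sum to 2 (valence 2) → 0 H
  atom 4: aromatic c, 3 neighbours → 0 H
  atom 5: aromatic c, 3 neighbours → 0 H
  atom 6: C, bond orders sum to 2 (valence 4) → 2 H
  atom 7: C, bond orders sum to 1 (valence 4) → 3 H
  atom 8: aromatic n, 2 neighbours → 0 H
  atom 9: aromatic c, 3 neighbours → 0 H
  atom 10: C, bond orders sum to 4 (valence 4) → 0 H
  atom 11: N, bond orders sum to 3 (valence 3) → 0 H
  atom 12: aromatic c, 2 neighbours → 1 H
  atom 13: aromatic c, 3 neighbours → 0 H
  atom 14: C, bond orders sum to 3 (valence 4) → 1 H
  atom 15: O, bond orders sum to 2 (valence 2) → 0 H
Total hydrogens: 8.

8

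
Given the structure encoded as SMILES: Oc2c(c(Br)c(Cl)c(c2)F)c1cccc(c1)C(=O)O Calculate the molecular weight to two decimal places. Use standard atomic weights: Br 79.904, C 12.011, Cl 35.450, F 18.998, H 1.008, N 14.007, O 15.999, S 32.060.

First, the molecular formula is C13H7BrClFO3 (counting implicit H from valence).
  Br: 1 × 79.904 = 79.904
  C: 13 × 12.011 = 156.143
  Cl: 1 × 35.450 = 35.450
  F: 1 × 18.998 = 18.998
  H: 7 × 1.008 = 7.056
  O: 3 × 15.999 = 47.997
Sum: 1×79.904 + 13×12.011 + 1×35.450 + 1×18.998 + 7×1.008 + 3×15.999 = 345.548 → 345.55 g/mol.

345.55 g/mol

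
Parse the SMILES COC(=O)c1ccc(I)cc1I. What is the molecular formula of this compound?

Walk through each heavy atom and fill implicit hydrogens from standard valence (C 4, N 3, O 2, S 2, halogen 1); for lowercase aromatic atoms, an aromatic c carries 1 H when it has two neighbours and 0 H with three, and aromatic n carries 0 H:
  atom 1: C, bond orders sum to 1 (valence 4) → 3 H
  atom 2: O, bond orders sum to 2 (valence 2) → 0 H
  atom 3: C, bond orders sum to 4 (valence 4) → 0 H
  atom 4: O, bond orders sum to 2 (valence 2) → 0 H
  atom 5: aromatic c, 3 neighbours → 0 H
  atom 6: aromatic c, 2 neighbours → 1 H
  atom 7: aromatic c, 2 neighbours → 1 H
  atom 8: aromatic c, 3 neighbours → 0 H
  atom 9: I (halogen, monovalent) → 0 H
  atom 10: aromatic c, 2 neighbours → 1 H
  atom 11: aromatic c, 3 neighbours → 0 H
  atom 12: I (halogen, monovalent) → 0 H
Totals → C:8, H:6, I:2, O:2.
In Hill order: C8H6I2O2.

C8H6I2O2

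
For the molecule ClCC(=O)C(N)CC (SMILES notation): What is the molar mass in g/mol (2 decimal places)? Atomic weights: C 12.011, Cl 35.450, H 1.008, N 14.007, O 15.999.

First, the molecular formula is C5H10ClNO (counting implicit H from valence).
  C: 5 × 12.011 = 60.055
  Cl: 1 × 35.450 = 35.450
  H: 10 × 1.008 = 10.080
  N: 1 × 14.007 = 14.007
  O: 1 × 15.999 = 15.999
Sum: 5×12.011 + 1×35.450 + 10×1.008 + 1×14.007 + 1×15.999 = 135.591 → 135.59 g/mol.

135.59 g/mol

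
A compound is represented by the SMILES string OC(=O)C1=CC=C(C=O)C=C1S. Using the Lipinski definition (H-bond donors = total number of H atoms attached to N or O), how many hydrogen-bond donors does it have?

Donors: find every N or O and count the H atoms it carries.
  atom 1 (O): bond orders sum to 1 → 1 H
  atom 3 (O): bond orders sum to 2 → 0 H
  atom 9 (O): bond orders sum to 2 → 0 H
Lipinski HBD = 1.

1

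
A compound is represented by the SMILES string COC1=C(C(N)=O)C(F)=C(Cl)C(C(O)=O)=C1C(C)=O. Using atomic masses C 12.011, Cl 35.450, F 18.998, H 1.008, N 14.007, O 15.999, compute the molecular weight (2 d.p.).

289.64 g/mol

First, the molecular formula is C11H9ClFNO5 (counting implicit H from valence).
  C: 11 × 12.011 = 132.121
  Cl: 1 × 35.450 = 35.450
  F: 1 × 18.998 = 18.998
  H: 9 × 1.008 = 9.072
  N: 1 × 14.007 = 14.007
  O: 5 × 15.999 = 79.995
Sum: 11×12.011 + 1×35.450 + 1×18.998 + 9×1.008 + 1×14.007 + 5×15.999 = 289.643 → 289.64 g/mol.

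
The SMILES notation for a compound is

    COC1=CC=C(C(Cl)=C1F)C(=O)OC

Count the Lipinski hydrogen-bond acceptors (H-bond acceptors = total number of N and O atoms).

N atoms: 0; O atoms: 3.
Lipinski HBA = 0 + 3 = 3.

3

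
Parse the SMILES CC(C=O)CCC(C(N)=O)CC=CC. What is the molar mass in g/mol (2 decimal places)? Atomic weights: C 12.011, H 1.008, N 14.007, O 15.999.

197.28 g/mol

First, the molecular formula is C11H19NO2 (counting implicit H from valence).
  C: 11 × 12.011 = 132.121
  H: 19 × 1.008 = 19.152
  N: 1 × 14.007 = 14.007
  O: 2 × 15.999 = 31.998
Sum: 11×12.011 + 19×1.008 + 1×14.007 + 2×15.999 = 197.278 → 197.28 g/mol.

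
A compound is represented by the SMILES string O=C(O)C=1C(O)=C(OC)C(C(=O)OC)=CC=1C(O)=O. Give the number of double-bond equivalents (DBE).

Degree of unsaturation = (number of rings) + (number of π bonds).
Ring closures in the SMILES: 1.
π bonds: 6 double bonds (each 1 DoU) → 6 DoU from unsaturation.
Total DoU = 1 + 6 = 7.

7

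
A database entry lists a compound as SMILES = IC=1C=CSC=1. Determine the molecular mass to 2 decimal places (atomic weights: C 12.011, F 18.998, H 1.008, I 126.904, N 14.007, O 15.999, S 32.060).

First, the molecular formula is C4H3IS (counting implicit H from valence).
  C: 4 × 12.011 = 48.044
  H: 3 × 1.008 = 3.024
  I: 1 × 126.904 = 126.904
  S: 1 × 32.060 = 32.060
Sum: 4×12.011 + 3×1.008 + 1×126.904 + 1×32.060 = 210.032 → 210.03 g/mol.

210.03 g/mol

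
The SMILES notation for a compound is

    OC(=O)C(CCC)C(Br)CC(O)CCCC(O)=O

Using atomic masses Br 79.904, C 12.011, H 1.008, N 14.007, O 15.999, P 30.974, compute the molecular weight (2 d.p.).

325.20 g/mol

First, the molecular formula is C12H21BrO5 (counting implicit H from valence).
  Br: 1 × 79.904 = 79.904
  C: 12 × 12.011 = 144.132
  H: 21 × 1.008 = 21.168
  O: 5 × 15.999 = 79.995
Sum: 1×79.904 + 12×12.011 + 21×1.008 + 5×15.999 = 325.199 → 325.20 g/mol.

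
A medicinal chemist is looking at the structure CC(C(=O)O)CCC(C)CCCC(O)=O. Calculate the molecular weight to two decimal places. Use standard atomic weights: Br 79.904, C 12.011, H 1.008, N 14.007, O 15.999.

First, the molecular formula is C11H20O4 (counting implicit H from valence).
  C: 11 × 12.011 = 132.121
  H: 20 × 1.008 = 20.160
  O: 4 × 15.999 = 63.996
Sum: 11×12.011 + 20×1.008 + 4×15.999 = 216.277 → 216.28 g/mol.

216.28 g/mol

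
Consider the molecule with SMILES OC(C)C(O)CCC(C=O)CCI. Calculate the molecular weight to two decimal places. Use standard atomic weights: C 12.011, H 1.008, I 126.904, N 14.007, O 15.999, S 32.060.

First, the molecular formula is C9H17IO3 (counting implicit H from valence).
  C: 9 × 12.011 = 108.099
  H: 17 × 1.008 = 17.136
  I: 1 × 126.904 = 126.904
  O: 3 × 15.999 = 47.997
Sum: 9×12.011 + 17×1.008 + 1×126.904 + 3×15.999 = 300.136 → 300.14 g/mol.

300.14 g/mol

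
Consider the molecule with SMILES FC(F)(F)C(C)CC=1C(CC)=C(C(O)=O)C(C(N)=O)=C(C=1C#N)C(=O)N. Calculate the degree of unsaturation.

9

Molecular formula: C16H16F3N3O4.
DoU = (2C + 2 + N − H − X) / 2, where X is the halogen count and O/S are ignored.
    = (2·16 + 2 + 3 − 16 − 3) / 2 = 18 / 2 = 9.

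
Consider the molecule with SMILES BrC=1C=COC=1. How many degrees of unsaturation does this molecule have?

3

Degree of unsaturation = (number of rings) + (number of π bonds).
Ring closures in the SMILES: 1.
π bonds: 2 double bonds (each 1 DoU) → 2 DoU from unsaturation.
Total DoU = 1 + 2 = 3.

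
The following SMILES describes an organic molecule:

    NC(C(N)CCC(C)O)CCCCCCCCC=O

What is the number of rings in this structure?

In SMILES, each pair of matching ring-closure digits denotes one ring-closing bond; the number of such bonds equals the number of independent rings.
Ring-closure bonds here: 0.

0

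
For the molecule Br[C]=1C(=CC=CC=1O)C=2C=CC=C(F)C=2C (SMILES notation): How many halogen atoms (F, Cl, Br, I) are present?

2

Halogen atoms appear at heavy-atom positions 1, 14 (1×Br, 1×F).
Other groups present: 1 hydroxyl.
Halogen count: 2.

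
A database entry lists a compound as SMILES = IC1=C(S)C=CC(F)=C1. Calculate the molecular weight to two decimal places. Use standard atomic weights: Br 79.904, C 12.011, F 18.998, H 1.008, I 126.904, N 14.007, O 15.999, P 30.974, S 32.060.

First, the molecular formula is C6H4FIS (counting implicit H from valence).
  C: 6 × 12.011 = 72.066
  F: 1 × 18.998 = 18.998
  H: 4 × 1.008 = 4.032
  I: 1 × 126.904 = 126.904
  S: 1 × 32.060 = 32.060
Sum: 6×12.011 + 1×18.998 + 4×1.008 + 1×126.904 + 1×32.060 = 254.060 → 254.06 g/mol.

254.06 g/mol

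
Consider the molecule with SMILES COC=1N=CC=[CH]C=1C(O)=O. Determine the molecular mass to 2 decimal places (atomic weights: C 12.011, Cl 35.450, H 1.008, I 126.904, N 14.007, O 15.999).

First, the molecular formula is C7H7NO3 (counting implicit H from valence).
  C: 7 × 12.011 = 84.077
  H: 7 × 1.008 = 7.056
  N: 1 × 14.007 = 14.007
  O: 3 × 15.999 = 47.997
Sum: 7×12.011 + 7×1.008 + 1×14.007 + 3×15.999 = 153.137 → 153.14 g/mol.

153.14 g/mol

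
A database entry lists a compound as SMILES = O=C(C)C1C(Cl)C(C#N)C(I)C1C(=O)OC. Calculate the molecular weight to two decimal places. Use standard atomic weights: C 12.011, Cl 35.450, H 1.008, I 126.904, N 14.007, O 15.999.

355.56 g/mol

First, the molecular formula is C10H11ClINO3 (counting implicit H from valence).
  C: 10 × 12.011 = 120.110
  Cl: 1 × 35.450 = 35.450
  H: 11 × 1.008 = 11.088
  I: 1 × 126.904 = 126.904
  N: 1 × 14.007 = 14.007
  O: 3 × 15.999 = 47.997
Sum: 10×12.011 + 1×35.450 + 11×1.008 + 1×126.904 + 1×14.007 + 3×15.999 = 355.556 → 355.56 g/mol.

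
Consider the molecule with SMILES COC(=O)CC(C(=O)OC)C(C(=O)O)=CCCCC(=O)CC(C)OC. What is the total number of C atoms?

Count every carbon token in the SMILES (each C, including those in ring-closure positions and inside branches).
Carbon count: 17.

17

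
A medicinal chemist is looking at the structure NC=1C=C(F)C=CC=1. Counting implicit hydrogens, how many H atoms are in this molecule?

Walk through each heavy atom and fill implicit hydrogens from standard valence (C 4, N 3, O 2, S 2, halogen 1):
  atom 1: N, bond orders sum to 1 (valence 3) → 2 H
  atom 2: C, bond orders sum to 4 (valence 4) → 0 H
  atom 3: C, bond orders sum to 3 (valence 4) → 1 H
  atom 4: C, bond orders sum to 4 (valence 4) → 0 H
  atom 5: F (halogen, monovalent) → 0 H
  atom 6: C, bond orders sum to 3 (valence 4) → 1 H
  atom 7: C, bond orders sum to 3 (valence 4) → 1 H
  atom 8: C, bond orders sum to 3 (valence 4) → 1 H
Total hydrogens: 6.

6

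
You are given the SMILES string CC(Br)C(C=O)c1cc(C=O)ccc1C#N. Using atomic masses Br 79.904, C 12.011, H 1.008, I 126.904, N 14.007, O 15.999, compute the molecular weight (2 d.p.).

280.12 g/mol

First, the molecular formula is C12H10BrNO2 (counting implicit H from valence).
  Br: 1 × 79.904 = 79.904
  C: 12 × 12.011 = 144.132
  H: 10 × 1.008 = 10.080
  N: 1 × 14.007 = 14.007
  O: 2 × 15.999 = 31.998
Sum: 1×79.904 + 12×12.011 + 10×1.008 + 1×14.007 + 2×15.999 = 280.121 → 280.12 g/mol.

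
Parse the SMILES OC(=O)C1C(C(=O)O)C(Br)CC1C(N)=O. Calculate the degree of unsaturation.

Degree of unsaturation = (number of rings) + (number of π bonds).
Ring closures in the SMILES: 1.
π bonds: 3 double bonds (each 1 DoU) → 3 DoU from unsaturation.
Total DoU = 1 + 3 = 4.

4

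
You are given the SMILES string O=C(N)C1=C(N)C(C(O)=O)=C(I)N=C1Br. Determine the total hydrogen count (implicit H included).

5

Walk through each heavy atom and fill implicit hydrogens from standard valence (C 4, N 3, O 2, S 2, halogen 1):
  atom 1: O, bond orders sum to 2 (valence 2) → 0 H
  atom 2: C, bond orders sum to 4 (valence 4) → 0 H
  atom 3: N, bond orders sum to 1 (valence 3) → 2 H
  atom 4: C, bond orders sum to 4 (valence 4) → 0 H
  atom 5: C, bond orders sum to 4 (valence 4) → 0 H
  atom 6: N, bond orders sum to 1 (valence 3) → 2 H
  atom 7: C, bond orders sum to 4 (valence 4) → 0 H
  atom 8: C, bond orders sum to 4 (valence 4) → 0 H
  atom 9: O, bond orders sum to 1 (valence 2) → 1 H
  atom 10: O, bond orders sum to 2 (valence 2) → 0 H
  atom 11: C, bond orders sum to 4 (valence 4) → 0 H
  atom 12: I (halogen, monovalent) → 0 H
  atom 13: N, bond orders sum to 3 (valence 3) → 0 H
  atom 14: C, bond orders sum to 4 (valence 4) → 0 H
  atom 15: Br (halogen, monovalent) → 0 H
Total hydrogens: 5.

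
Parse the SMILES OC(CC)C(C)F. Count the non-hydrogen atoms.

7

Every atom symbol written in the SMILES (organic subset) is one heavy atom; implicit H are not written.
Heavy atoms by element → C:5, F:1, O:1.
Total: 7.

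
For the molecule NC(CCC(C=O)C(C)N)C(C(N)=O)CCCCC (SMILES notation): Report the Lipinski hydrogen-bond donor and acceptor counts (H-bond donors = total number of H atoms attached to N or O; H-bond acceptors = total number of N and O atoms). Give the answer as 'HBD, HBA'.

6, 5

Donors: find every N or O and count the H atoms it carries.
  atom 1 (N): bond orders sum to 1 → 2 H
  atom 7 (O): bond orders sum to 2 → 0 H
  atom 10 (N): bond orders sum to 1 → 2 H
  atom 13 (N): bond orders sum to 1 → 2 H
  atom 14 (O): bond orders sum to 2 → 0 H
Lipinski HBD = 6.
Acceptors: N atoms = 3, O atoms = 2 → HBA = 5.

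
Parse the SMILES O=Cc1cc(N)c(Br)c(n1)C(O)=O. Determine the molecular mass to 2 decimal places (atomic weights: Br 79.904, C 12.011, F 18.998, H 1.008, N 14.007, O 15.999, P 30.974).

245.03 g/mol

First, the molecular formula is C7H5BrN2O3 (counting implicit H from valence).
  Br: 1 × 79.904 = 79.904
  C: 7 × 12.011 = 84.077
  H: 5 × 1.008 = 5.040
  N: 2 × 14.007 = 28.014
  O: 3 × 15.999 = 47.997
Sum: 1×79.904 + 7×12.011 + 5×1.008 + 2×14.007 + 3×15.999 = 245.032 → 245.03 g/mol.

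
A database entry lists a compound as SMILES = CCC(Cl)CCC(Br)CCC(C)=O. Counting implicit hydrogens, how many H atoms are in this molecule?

18

Walk through each heavy atom and fill implicit hydrogens from standard valence (C 4, N 3, O 2, S 2, halogen 1):
  atom 1: C, bond orders sum to 1 (valence 4) → 3 H
  atom 2: C, bond orders sum to 2 (valence 4) → 2 H
  atom 3: C, bond orders sum to 3 (valence 4) → 1 H
  atom 4: Cl (halogen, monovalent) → 0 H
  atom 5: C, bond orders sum to 2 (valence 4) → 2 H
  atom 6: C, bond orders sum to 2 (valence 4) → 2 H
  atom 7: C, bond orders sum to 3 (valence 4) → 1 H
  atom 8: Br (halogen, monovalent) → 0 H
  atom 9: C, bond orders sum to 2 (valence 4) → 2 H
  atom 10: C, bond orders sum to 2 (valence 4) → 2 H
  atom 11: C, bond orders sum to 4 (valence 4) → 0 H
  atom 12: C, bond orders sum to 1 (valence 4) → 3 H
  atom 13: O, bond orders sum to 2 (valence 2) → 0 H
Total hydrogens: 18.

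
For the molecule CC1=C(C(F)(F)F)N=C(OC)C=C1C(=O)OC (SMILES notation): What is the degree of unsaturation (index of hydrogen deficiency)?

Degree of unsaturation = (number of rings) + (number of π bonds).
Ring closures in the SMILES: 1.
π bonds: 4 double bonds (each 1 DoU) → 4 DoU from unsaturation.
Total DoU = 1 + 4 = 5.

5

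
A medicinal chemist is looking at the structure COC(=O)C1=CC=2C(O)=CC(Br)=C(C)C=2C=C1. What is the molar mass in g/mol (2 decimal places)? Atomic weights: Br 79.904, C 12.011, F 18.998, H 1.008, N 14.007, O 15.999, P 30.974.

295.13 g/mol

First, the molecular formula is C13H11BrO3 (counting implicit H from valence).
  Br: 1 × 79.904 = 79.904
  C: 13 × 12.011 = 156.143
  H: 11 × 1.008 = 11.088
  O: 3 × 15.999 = 47.997
Sum: 1×79.904 + 13×12.011 + 11×1.008 + 3×15.999 = 295.132 → 295.13 g/mol.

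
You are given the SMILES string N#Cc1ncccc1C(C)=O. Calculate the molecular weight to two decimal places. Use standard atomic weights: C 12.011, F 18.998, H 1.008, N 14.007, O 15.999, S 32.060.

First, the molecular formula is C8H6N2O (counting implicit H from valence).
  C: 8 × 12.011 = 96.088
  H: 6 × 1.008 = 6.048
  N: 2 × 14.007 = 28.014
  O: 1 × 15.999 = 15.999
Sum: 8×12.011 + 6×1.008 + 2×14.007 + 1×15.999 = 146.149 → 146.15 g/mol.

146.15 g/mol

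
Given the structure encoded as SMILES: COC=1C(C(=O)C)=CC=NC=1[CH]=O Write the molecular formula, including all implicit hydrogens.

Walk through each heavy atom and fill implicit hydrogens from standard valence (C 4, N 3, O 2, S 2, halogen 1):
  atom 1: C, bond orders sum to 1 (valence 4) → 3 H
  atom 2: O, bond orders sum to 2 (valence 2) → 0 H
  atom 3: C, bond orders sum to 4 (valence 4) → 0 H
  atom 4: C, bond orders sum to 4 (valence 4) → 0 H
  atom 5: C, bond orders sum to 4 (valence 4) → 0 H
  atom 6: O, bond orders sum to 2 (valence 2) → 0 H
  atom 7: C, bond orders sum to 1 (valence 4) → 3 H
  atom 8: C, bond orders sum to 3 (valence 4) → 1 H
  atom 9: C, bond orders sum to 3 (valence 4) → 1 H
  atom 10: N, bond orders sum to 3 (valence 3) → 0 H
  atom 11: C, bond orders sum to 4 (valence 4) → 0 H
  atom 12: C with explicit H count 1
  atom 13: O, bond orders sum to 2 (valence 2) → 0 H
Totals → C:9, H:9, N:1, O:3.
In Hill order: C9H9NO3.

C9H9NO3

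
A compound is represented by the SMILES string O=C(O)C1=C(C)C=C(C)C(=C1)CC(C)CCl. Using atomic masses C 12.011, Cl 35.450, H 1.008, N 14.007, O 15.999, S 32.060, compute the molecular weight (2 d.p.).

First, the molecular formula is C13H17ClO2 (counting implicit H from valence).
  C: 13 × 12.011 = 156.143
  Cl: 1 × 35.450 = 35.450
  H: 17 × 1.008 = 17.136
  O: 2 × 15.999 = 31.998
Sum: 13×12.011 + 1×35.450 + 17×1.008 + 2×15.999 = 240.727 → 240.73 g/mol.

240.73 g/mol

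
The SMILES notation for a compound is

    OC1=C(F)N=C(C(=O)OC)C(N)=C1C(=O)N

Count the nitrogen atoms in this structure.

3

Scan the SMILES for N atoms (remember two-letter symbols like Cl and Br are single atoms).
Nitrogen count: 3.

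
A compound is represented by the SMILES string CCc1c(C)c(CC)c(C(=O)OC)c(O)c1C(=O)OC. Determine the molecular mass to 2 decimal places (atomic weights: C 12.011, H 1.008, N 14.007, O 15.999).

First, the molecular formula is C15H20O5 (counting implicit H from valence).
  C: 15 × 12.011 = 180.165
  H: 20 × 1.008 = 20.160
  O: 5 × 15.999 = 79.995
Sum: 15×12.011 + 20×1.008 + 5×15.999 = 280.320 → 280.32 g/mol.

280.32 g/mol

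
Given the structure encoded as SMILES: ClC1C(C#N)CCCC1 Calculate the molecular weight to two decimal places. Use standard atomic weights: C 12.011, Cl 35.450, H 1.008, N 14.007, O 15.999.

143.61 g/mol

First, the molecular formula is C7H10ClN (counting implicit H from valence).
  C: 7 × 12.011 = 84.077
  Cl: 1 × 35.450 = 35.450
  H: 10 × 1.008 = 10.080
  N: 1 × 14.007 = 14.007
Sum: 7×12.011 + 1×35.450 + 10×1.008 + 1×14.007 = 143.614 → 143.61 g/mol.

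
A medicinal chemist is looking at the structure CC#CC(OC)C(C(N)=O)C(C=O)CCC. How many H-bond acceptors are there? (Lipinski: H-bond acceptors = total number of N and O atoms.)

4

N atoms: 1; O atoms: 3.
Lipinski HBA = 1 + 3 = 4.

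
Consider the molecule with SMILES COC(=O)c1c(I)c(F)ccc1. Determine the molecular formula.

Walk through each heavy atom and fill implicit hydrogens from standard valence (C 4, N 3, O 2, S 2, halogen 1); for lowercase aromatic atoms, an aromatic c carries 1 H when it has two neighbours and 0 H with three, and aromatic n carries 0 H:
  atom 1: C, bond orders sum to 1 (valence 4) → 3 H
  atom 2: O, bond orders sum to 2 (valence 2) → 0 H
  atom 3: C, bond orders sum to 4 (valence 4) → 0 H
  atom 4: O, bond orders sum to 2 (valence 2) → 0 H
  atom 5: aromatic c, 3 neighbours → 0 H
  atom 6: aromatic c, 3 neighbours → 0 H
  atom 7: I (halogen, monovalent) → 0 H
  atom 8: aromatic c, 3 neighbours → 0 H
  atom 9: F (halogen, monovalent) → 0 H
  atom 10: aromatic c, 2 neighbours → 1 H
  atom 11: aromatic c, 2 neighbours → 1 H
  atom 12: aromatic c, 2 neighbours → 1 H
Totals → C:8, H:6, F:1, I:1, O:2.

C8H6FIO2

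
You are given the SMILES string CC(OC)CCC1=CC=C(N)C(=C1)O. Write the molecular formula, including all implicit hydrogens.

Walk through each heavy atom and fill implicit hydrogens from standard valence (C 4, N 3, O 2, S 2, halogen 1):
  atom 1: C, bond orders sum to 1 (valence 4) → 3 H
  atom 2: C, bond orders sum to 3 (valence 4) → 1 H
  atom 3: O, bond orders sum to 2 (valence 2) → 0 H
  atom 4: C, bond orders sum to 1 (valence 4) → 3 H
  atom 5: C, bond orders sum to 2 (valence 4) → 2 H
  atom 6: C, bond orders sum to 2 (valence 4) → 2 H
  atom 7: C, bond orders sum to 4 (valence 4) → 0 H
  atom 8: C, bond orders sum to 3 (valence 4) → 1 H
  atom 9: C, bond orders sum to 3 (valence 4) → 1 H
  atom 10: C, bond orders sum to 4 (valence 4) → 0 H
  atom 11: N, bond orders sum to 1 (valence 3) → 2 H
  atom 12: C, bond orders sum to 4 (valence 4) → 0 H
  atom 13: C, bond orders sum to 3 (valence 4) → 1 H
  atom 14: O, bond orders sum to 1 (valence 2) → 1 H
Totals → C:11, H:17, N:1, O:2.
In Hill order: C11H17NO2.

C11H17NO2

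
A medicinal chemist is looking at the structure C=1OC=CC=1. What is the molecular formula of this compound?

C4H4O

Walk through each heavy atom and fill implicit hydrogens from standard valence (C 4, N 3, O 2, S 2, halogen 1):
  atom 1: C, bond orders sum to 3 (valence 4) → 1 H
  atom 2: O, bond orders sum to 2 (valence 2) → 0 H
  atom 3: C, bond orders sum to 3 (valence 4) → 1 H
  atom 4: C, bond orders sum to 3 (valence 4) → 1 H
  atom 5: C, bond orders sum to 3 (valence 4) → 1 H
Totals → C:4, H:4, O:1.
In Hill order: C4H4O.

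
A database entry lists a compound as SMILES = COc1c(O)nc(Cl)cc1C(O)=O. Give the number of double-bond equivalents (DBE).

Molecular formula: C7H6ClNO4.
DoU = (2C + 2 + N − H − X) / 2, where X is the halogen count and O/S are ignored.
    = (2·7 + 2 + 1 − 6 − 1) / 2 = 10 / 2 = 5.

5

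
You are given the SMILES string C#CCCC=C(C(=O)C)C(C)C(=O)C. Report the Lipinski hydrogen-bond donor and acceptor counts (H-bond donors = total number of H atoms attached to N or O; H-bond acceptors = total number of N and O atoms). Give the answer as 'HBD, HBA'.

0, 2

Donors: find every N or O and count the H atoms it carries.
  atom 8 (O): bond orders sum to 2 → 0 H
  atom 13 (O): bond orders sum to 2 → 0 H
Lipinski HBD = 0.
Acceptors: N atoms = 0, O atoms = 2 → HBA = 2.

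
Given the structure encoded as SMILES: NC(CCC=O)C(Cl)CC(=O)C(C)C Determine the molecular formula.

Walk through each heavy atom and fill implicit hydrogens from standard valence (C 4, N 3, O 2, S 2, halogen 1):
  atom 1: N, bond orders sum to 1 (valence 3) → 2 H
  atom 2: C, bond orders sum to 3 (valence 4) → 1 H
  atom 3: C, bond orders sum to 2 (valence 4) → 2 H
  atom 4: C, bond orders sum to 2 (valence 4) → 2 H
  atom 5: C, bond orders sum to 3 (valence 4) → 1 H
  atom 6: O, bond orders sum to 2 (valence 2) → 0 H
  atom 7: C, bond orders sum to 3 (valence 4) → 1 H
  atom 8: Cl (halogen, monovalent) → 0 H
  atom 9: C, bond orders sum to 2 (valence 4) → 2 H
  atom 10: C, bond orders sum to 4 (valence 4) → 0 H
  atom 11: O, bond orders sum to 2 (valence 2) → 0 H
  atom 12: C, bond orders sum to 3 (valence 4) → 1 H
  atom 13: C, bond orders sum to 1 (valence 4) → 3 H
  atom 14: C, bond orders sum to 1 (valence 4) → 3 H
Totals → C:10, H:18, Cl:1, N:1, O:2.

C10H18ClNO2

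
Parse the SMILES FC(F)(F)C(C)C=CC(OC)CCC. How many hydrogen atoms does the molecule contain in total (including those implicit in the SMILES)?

Walk through each heavy atom and fill implicit hydrogens from standard valence (C 4, N 3, O 2, S 2, halogen 1):
  atom 1: F (halogen, monovalent) → 0 H
  atom 2: C, bond orders sum to 4 (valence 4) → 0 H
  atom 3: F (halogen, monovalent) → 0 H
  atom 4: F (halogen, monovalent) → 0 H
  atom 5: C, bond orders sum to 3 (valence 4) → 1 H
  atom 6: C, bond orders sum to 1 (valence 4) → 3 H
  atom 7: C, bond orders sum to 3 (valence 4) → 1 H
  atom 8: C, bond orders sum to 3 (valence 4) → 1 H
  atom 9: C, bond orders sum to 3 (valence 4) → 1 H
  atom 10: O, bond orders sum to 2 (valence 2) → 0 H
  atom 11: C, bond orders sum to 1 (valence 4) → 3 H
  atom 12: C, bond orders sum to 2 (valence 4) → 2 H
  atom 13: C, bond orders sum to 2 (valence 4) → 2 H
  atom 14: C, bond orders sum to 1 (valence 4) → 3 H
Total hydrogens: 17.

17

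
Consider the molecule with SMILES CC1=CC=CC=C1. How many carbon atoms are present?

7

Count every carbon token in the SMILES (each C, including those in ring-closure positions and inside branches).
Carbon count: 7.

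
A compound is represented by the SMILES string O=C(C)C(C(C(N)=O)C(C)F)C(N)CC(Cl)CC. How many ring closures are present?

0

In SMILES, each pair of matching ring-closure digits denotes one ring-closing bond; the number of such bonds equals the number of independent rings.
Ring-closure bonds here: 0.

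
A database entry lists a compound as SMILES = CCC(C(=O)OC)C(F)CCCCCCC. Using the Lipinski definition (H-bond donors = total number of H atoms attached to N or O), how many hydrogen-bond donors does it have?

0

Donors: find every N or O and count the H atoms it carries.
  atom 5 (O): bond orders sum to 2 → 0 H
  atom 6 (O): bond orders sum to 2 → 0 H
Lipinski HBD = 0.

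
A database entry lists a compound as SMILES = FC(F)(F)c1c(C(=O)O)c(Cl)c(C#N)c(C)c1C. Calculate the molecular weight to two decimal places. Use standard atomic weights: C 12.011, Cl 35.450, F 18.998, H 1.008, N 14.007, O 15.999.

277.63 g/mol

First, the molecular formula is C11H7ClF3NO2 (counting implicit H from valence).
  C: 11 × 12.011 = 132.121
  Cl: 1 × 35.450 = 35.450
  F: 3 × 18.998 = 56.994
  H: 7 × 1.008 = 7.056
  N: 1 × 14.007 = 14.007
  O: 2 × 15.999 = 31.998
Sum: 11×12.011 + 1×35.450 + 3×18.998 + 7×1.008 + 1×14.007 + 2×15.999 = 277.626 → 277.63 g/mol.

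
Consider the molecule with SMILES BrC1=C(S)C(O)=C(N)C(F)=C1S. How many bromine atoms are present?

Scan the SMILES for Br atoms (remember two-letter symbols like Cl and Br are single atoms).
Bromine count: 1.

1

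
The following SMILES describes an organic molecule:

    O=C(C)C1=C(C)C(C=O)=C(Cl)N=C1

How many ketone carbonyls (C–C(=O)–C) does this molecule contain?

The ketone motif appears at heavy-atom position 2 in the SMILES.
Other groups present: 1 aldehyde.
Ketone count: 1.

1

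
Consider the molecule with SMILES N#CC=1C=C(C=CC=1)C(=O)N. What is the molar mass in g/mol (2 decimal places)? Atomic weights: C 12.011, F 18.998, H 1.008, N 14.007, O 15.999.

146.15 g/mol

First, the molecular formula is C8H6N2O (counting implicit H from valence).
  C: 8 × 12.011 = 96.088
  H: 6 × 1.008 = 6.048
  N: 2 × 14.007 = 28.014
  O: 1 × 15.999 = 15.999
Sum: 8×12.011 + 6×1.008 + 2×14.007 + 1×15.999 = 146.149 → 146.15 g/mol.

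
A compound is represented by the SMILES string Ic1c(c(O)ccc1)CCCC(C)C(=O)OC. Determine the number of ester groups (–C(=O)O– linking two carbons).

The ester motif appears at heavy-atom position 14 in the SMILES.
Other groups present: 1 hydroxyl.
Ester count: 1.

1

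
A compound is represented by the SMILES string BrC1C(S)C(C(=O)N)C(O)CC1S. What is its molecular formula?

Walk through each heavy atom and fill implicit hydrogens from standard valence (C 4, N 3, O 2, S 2, halogen 1):
  atom 1: Br (halogen, monovalent) → 0 H
  atom 2: C, bond orders sum to 3 (valence 4) → 1 H
  atom 3: C, bond orders sum to 3 (valence 4) → 1 H
  atom 4: S, bond orders sum to 1 (valence 2) → 1 H
  atom 5: C, bond orders sum to 3 (valence 4) → 1 H
  atom 6: C, bond orders sum to 4 (valence 4) → 0 H
  atom 7: O, bond orders sum to 2 (valence 2) → 0 H
  atom 8: N, bond orders sum to 1 (valence 3) → 2 H
  atom 9: C, bond orders sum to 3 (valence 4) → 1 H
  atom 10: O, bond orders sum to 1 (valence 2) → 1 H
  atom 11: C, bond orders sum to 2 (valence 4) → 2 H
  atom 12: C, bond orders sum to 3 (valence 4) → 1 H
  atom 13: S, bond orders sum to 1 (valence 2) → 1 H
Totals → C:7, H:12, Br:1, N:1, O:2, S:2.

C7H12BrNO2S2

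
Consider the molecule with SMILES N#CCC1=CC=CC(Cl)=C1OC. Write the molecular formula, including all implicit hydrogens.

Walk through each heavy atom and fill implicit hydrogens from standard valence (C 4, N 3, O 2, S 2, halogen 1):
  atom 1: N, bond orders sum to 3 (valence 3) → 0 H
  atom 2: C, bond orders sum to 4 (valence 4) → 0 H
  atom 3: C, bond orders sum to 2 (valence 4) → 2 H
  atom 4: C, bond orders sum to 4 (valence 4) → 0 H
  atom 5: C, bond orders sum to 3 (valence 4) → 1 H
  atom 6: C, bond orders sum to 3 (valence 4) → 1 H
  atom 7: C, bond orders sum to 3 (valence 4) → 1 H
  atom 8: C, bond orders sum to 4 (valence 4) → 0 H
  atom 9: Cl (halogen, monovalent) → 0 H
  atom 10: C, bond orders sum to 4 (valence 4) → 0 H
  atom 11: O, bond orders sum to 2 (valence 2) → 0 H
  atom 12: C, bond orders sum to 1 (valence 4) → 3 H
Totals → C:9, H:8, Cl:1, N:1, O:1.
In Hill order: C9H8ClNO.

C9H8ClNO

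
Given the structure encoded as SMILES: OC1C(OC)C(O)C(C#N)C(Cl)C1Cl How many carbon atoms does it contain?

Count every carbon token in the SMILES (each C, including those in ring-closure positions and inside branches).
Carbon count: 8.

8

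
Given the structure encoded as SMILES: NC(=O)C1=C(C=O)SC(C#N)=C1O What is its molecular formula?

Walk through each heavy atom and fill implicit hydrogens from standard valence (C 4, N 3, O 2, S 2, halogen 1):
  atom 1: N, bond orders sum to 1 (valence 3) → 2 H
  atom 2: C, bond orders sum to 4 (valence 4) → 0 H
  atom 3: O, bond orders sum to 2 (valence 2) → 0 H
  atom 4: C, bond orders sum to 4 (valence 4) → 0 H
  atom 5: C, bond orders sum to 4 (valence 4) → 0 H
  atom 6: C, bond orders sum to 3 (valence 4) → 1 H
  atom 7: O, bond orders sum to 2 (valence 2) → 0 H
  atom 8: S, bond orders sum to 2 (valence 2) → 0 H
  atom 9: C, bond orders sum to 4 (valence 4) → 0 H
  atom 10: C, bond orders sum to 4 (valence 4) → 0 H
  atom 11: N, bond orders sum to 3 (valence 3) → 0 H
  atom 12: C, bond orders sum to 4 (valence 4) → 0 H
  atom 13: O, bond orders sum to 1 (valence 2) → 1 H
Totals → C:7, H:4, N:2, O:3, S:1.
In Hill order: C7H4N2O3S.

C7H4N2O3S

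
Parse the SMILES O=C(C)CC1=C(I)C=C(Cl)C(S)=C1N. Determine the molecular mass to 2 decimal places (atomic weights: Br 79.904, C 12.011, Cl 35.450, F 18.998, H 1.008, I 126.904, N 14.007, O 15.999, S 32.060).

First, the molecular formula is C9H9ClINOS (counting implicit H from valence).
  C: 9 × 12.011 = 108.099
  Cl: 1 × 35.450 = 35.450
  H: 9 × 1.008 = 9.072
  I: 1 × 126.904 = 126.904
  N: 1 × 14.007 = 14.007
  O: 1 × 15.999 = 15.999
  S: 1 × 32.060 = 32.060
Sum: 9×12.011 + 1×35.450 + 9×1.008 + 1×126.904 + 1×14.007 + 1×15.999 + 1×32.060 = 341.591 → 341.59 g/mol.

341.59 g/mol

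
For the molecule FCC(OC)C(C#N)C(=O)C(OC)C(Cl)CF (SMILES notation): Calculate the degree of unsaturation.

Degree of unsaturation = (number of rings) + (number of π bonds).
Ring closures in the SMILES: 0.
π bonds: 1 double bond (each 1 DoU), 1 triple bond (each 2 DoU) → 3 DoU from unsaturation.
Total DoU = 0 + 3 = 3.

3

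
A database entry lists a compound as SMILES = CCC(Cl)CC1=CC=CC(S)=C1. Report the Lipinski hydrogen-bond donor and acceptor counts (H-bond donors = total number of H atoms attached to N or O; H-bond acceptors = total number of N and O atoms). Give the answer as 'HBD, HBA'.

Donors: find every N or O and count the H atoms it carries.
  (no N or O atoms present)
Lipinski HBD = 0.
Acceptors: N atoms = 0, O atoms = 0 → HBA = 0.

0, 0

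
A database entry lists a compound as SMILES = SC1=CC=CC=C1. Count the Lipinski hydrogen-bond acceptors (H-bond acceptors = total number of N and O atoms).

0

N atoms: 0; O atoms: 0.
Lipinski HBA = 0 + 0 = 0.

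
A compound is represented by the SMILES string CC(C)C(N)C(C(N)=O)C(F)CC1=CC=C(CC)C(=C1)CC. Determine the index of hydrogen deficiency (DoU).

5

Molecular formula: C18H29FN2O.
DoU = (2C + 2 + N − H − X) / 2, where X is the halogen count and O/S are ignored.
    = (2·18 + 2 + 2 − 29 − 1) / 2 = 10 / 2 = 5.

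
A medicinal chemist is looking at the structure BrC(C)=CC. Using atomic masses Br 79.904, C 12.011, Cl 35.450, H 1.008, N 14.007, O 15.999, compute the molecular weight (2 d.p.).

First, the molecular formula is C4H7Br (counting implicit H from valence).
  Br: 1 × 79.904 = 79.904
  C: 4 × 12.011 = 48.044
  H: 7 × 1.008 = 7.056
Sum: 1×79.904 + 4×12.011 + 7×1.008 = 135.004 → 135.00 g/mol.

135.00 g/mol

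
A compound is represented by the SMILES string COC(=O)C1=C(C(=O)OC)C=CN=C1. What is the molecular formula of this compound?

Walk through each heavy atom and fill implicit hydrogens from standard valence (C 4, N 3, O 2, S 2, halogen 1):
  atom 1: C, bond orders sum to 1 (valence 4) → 3 H
  atom 2: O, bond orders sum to 2 (valence 2) → 0 H
  atom 3: C, bond orders sum to 4 (valence 4) → 0 H
  atom 4: O, bond orders sum to 2 (valence 2) → 0 H
  atom 5: C, bond orders sum to 4 (valence 4) → 0 H
  atom 6: C, bond orders sum to 4 (valence 4) → 0 H
  atom 7: C, bond orders sum to 4 (valence 4) → 0 H
  atom 8: O, bond orders sum to 2 (valence 2) → 0 H
  atom 9: O, bond orders sum to 2 (valence 2) → 0 H
  atom 10: C, bond orders sum to 1 (valence 4) → 3 H
  atom 11: C, bond orders sum to 3 (valence 4) → 1 H
  atom 12: C, bond orders sum to 3 (valence 4) → 1 H
  atom 13: N, bond orders sum to 3 (valence 3) → 0 H
  atom 14: C, bond orders sum to 3 (valence 4) → 1 H
Totals → C:9, H:9, N:1, O:4.
In Hill order: C9H9NO4.

C9H9NO4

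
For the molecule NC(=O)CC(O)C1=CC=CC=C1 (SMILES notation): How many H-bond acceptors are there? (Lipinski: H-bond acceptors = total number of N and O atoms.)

3

N atoms: 1; O atoms: 2.
Lipinski HBA = 1 + 2 = 3.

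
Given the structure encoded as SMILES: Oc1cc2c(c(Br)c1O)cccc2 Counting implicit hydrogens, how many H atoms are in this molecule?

7

Walk through each heavy atom and fill implicit hydrogens from standard valence (C 4, N 3, O 2, S 2, halogen 1); for lowercase aromatic atoms, an aromatic c carries 1 H when it has two neighbours and 0 H with three, and aromatic n carries 0 H:
  atom 1: O, bond orders sum to 1 (valence 2) → 1 H
  atom 2: aromatic c, 3 neighbours → 0 H
  atom 3: aromatic c, 2 neighbours → 1 H
  atom 4: aromatic c, 3 neighbours → 0 H
  atom 5: aromatic c, 3 neighbours → 0 H
  atom 6: aromatic c, 3 neighbours → 0 H
  atom 7: Br (halogen, monovalent) → 0 H
  atom 8: aromatic c, 3 neighbours → 0 H
  atom 9: O, bond orders sum to 1 (valence 2) → 1 H
  atom 10: aromatic c, 2 neighbours → 1 H
  atom 11: aromatic c, 2 neighbours → 1 H
  atom 12: aromatic c, 2 neighbours → 1 H
  atom 13: aromatic c, 2 neighbours → 1 H
Total hydrogens: 7.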